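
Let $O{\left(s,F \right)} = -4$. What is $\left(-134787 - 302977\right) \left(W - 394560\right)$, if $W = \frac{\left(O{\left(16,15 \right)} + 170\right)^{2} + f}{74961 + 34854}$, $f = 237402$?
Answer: $\frac{18967588063015688}{109815} \approx 1.7272 \cdot 10^{11}$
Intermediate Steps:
$W = \frac{264958}{109815}$ ($W = \frac{\left(-4 + 170\right)^{2} + 237402}{74961 + 34854} = \frac{166^{2} + 237402}{109815} = \left(27556 + 237402\right) \frac{1}{109815} = 264958 \cdot \frac{1}{109815} = \frac{264958}{109815} \approx 2.4128$)
$\left(-134787 - 302977\right) \left(W - 394560\right) = \left(-134787 - 302977\right) \left(\frac{264958}{109815} - 394560\right) = \left(-437764\right) \left(- \frac{43328341442}{109815}\right) = \frac{18967588063015688}{109815}$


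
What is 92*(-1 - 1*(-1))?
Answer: 0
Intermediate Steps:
92*(-1 - 1*(-1)) = 92*(-1 + 1) = 92*0 = 0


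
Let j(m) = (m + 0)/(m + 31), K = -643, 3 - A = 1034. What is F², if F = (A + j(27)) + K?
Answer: 9421614225/3364 ≈ 2.8007e+6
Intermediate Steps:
A = -1031 (A = 3 - 1*1034 = 3 - 1034 = -1031)
j(m) = m/(31 + m)
F = -97065/58 (F = (-1031 + 27/(31 + 27)) - 643 = (-1031 + 27/58) - 643 = -59771/58 - 643 = -97065/58 ≈ -1673.5)
F² = (-97065/58)² = 9421614225/3364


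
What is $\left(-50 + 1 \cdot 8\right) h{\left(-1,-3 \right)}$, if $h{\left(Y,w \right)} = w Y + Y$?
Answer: $-84$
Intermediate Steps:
$h{\left(Y,w \right)} = Y + Y w$ ($h{\left(Y,w \right)} = Y w + Y = Y + Y w$)
$\left(-50 + 1 \cdot 8\right) h{\left(-1,-3 \right)} = \left(-50 + 1 \cdot 8\right) \left(- (1 - 3)\right) = \left(-50 + 8\right) \left(\left(-1\right) \left(-2\right)\right) = \left(-42\right) 2 = -84$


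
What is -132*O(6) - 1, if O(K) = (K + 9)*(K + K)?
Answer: -23761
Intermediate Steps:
O(K) = 2*K*(9 + K) (O(K) = (9 + K)*(2*K) = 2*K*(9 + K))
-132*O(6) - 1 = -264*6*(9 + 6) - 1 = -264*6*15 - 1 = -132*180 - 1 = -23760 - 1 = -23761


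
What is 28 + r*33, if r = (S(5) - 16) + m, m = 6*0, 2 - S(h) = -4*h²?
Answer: 2866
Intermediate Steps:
S(h) = 2 + 4*h² (S(h) = 2 - (-4)*h² = 2 + 4*h²)
m = 0
r = 86 (r = ((2 + 4*5²) - 16) + 0 = ((2 + 4*25) - 16) + 0 = ((2 + 100) - 16) + 0 = (102 - 16) + 0 = 86 + 0 = 86)
28 + r*33 = 28 + 86*33 = 28 + 2838 = 2866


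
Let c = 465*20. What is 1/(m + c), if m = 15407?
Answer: 1/24707 ≈ 4.0474e-5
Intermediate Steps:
c = 9300
1/(m + c) = 1/(15407 + 9300) = 1/24707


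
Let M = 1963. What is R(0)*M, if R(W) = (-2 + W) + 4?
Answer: 3926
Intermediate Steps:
R(W) = 2 + W
R(0)*M = (2 + 0)*1963 = 2*1963 = 3926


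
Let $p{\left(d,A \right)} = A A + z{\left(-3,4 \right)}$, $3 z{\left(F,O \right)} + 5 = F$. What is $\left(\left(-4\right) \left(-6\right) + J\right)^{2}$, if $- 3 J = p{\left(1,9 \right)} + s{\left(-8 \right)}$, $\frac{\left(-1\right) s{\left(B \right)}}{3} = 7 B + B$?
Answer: $\frac{354025}{81} \approx 4370.7$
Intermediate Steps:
$z{\left(F,O \right)} = - \frac{5}{3} + \frac{F}{3}$
$s{\left(B \right)} = - 24 B$ ($s{\left(B \right)} = - 3 \left(7 B + B\right) = - 3 \cdot 8 B = - 24 B$)
$p{\left(d,A \right)} = - \frac{8}{3} + A^{2}$ ($p{\left(d,A \right)} = A A + \left(- \frac{5}{3} + \frac{1}{3} \left(-3\right)\right) = A^{2} - \frac{8}{3} = - \frac{8}{3} + A^{2}$)
$J = - \frac{811}{9}$ ($J = - \frac{\left(- \frac{8}{3} + 9^{2}\right) - -192}{3} = - \frac{\left(- \frac{8}{3} + 81\right) + 192}{3} = - \frac{\frac{235}{3} + 192}{3} = \left(- \frac{1}{3}\right) \frac{811}{3} = - \frac{811}{9} \approx -90.111$)
$\left(\left(-4\right) \left(-6\right) + J\right)^{2} = \left(\left(-4\right) \left(-6\right) - \frac{811}{9}\right)^{2} = \left(24 - \frac{811}{9}\right)^{2} = \left(- \frac{595}{9}\right)^{2} = \frac{354025}{81}$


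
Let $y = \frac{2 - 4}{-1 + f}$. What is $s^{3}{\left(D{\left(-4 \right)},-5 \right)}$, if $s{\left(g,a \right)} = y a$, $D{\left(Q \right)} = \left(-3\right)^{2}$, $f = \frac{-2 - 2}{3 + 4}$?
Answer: $- \frac{343000}{1331} \approx -257.7$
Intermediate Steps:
$f = - \frac{4}{7} \approx -0.57143$
$y = \frac{14}{11}$ ($y = \frac{2 - 4}{-1 - \frac{4}{7}} = - \frac{2}{- \frac{11}{7}} = \left(-2\right) \left(- \frac{7}{11}\right) = \frac{14}{11} \approx 1.2727$)
$D{\left(Q \right)} = 9$
$s{\left(g,a \right)} = \frac{14 a}{11}$
$s^{3}{\left(D{\left(-4 \right)},-5 \right)} = \left(\frac{14}{11} \left(-5\right)\right)^{3} = \left(- \frac{70}{11}\right)^{3} = - \frac{343000}{1331}$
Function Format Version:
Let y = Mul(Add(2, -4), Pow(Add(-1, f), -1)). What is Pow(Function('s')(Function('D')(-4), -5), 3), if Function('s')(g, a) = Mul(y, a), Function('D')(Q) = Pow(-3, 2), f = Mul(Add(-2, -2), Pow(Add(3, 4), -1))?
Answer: Rational(-343000, 1331) ≈ -257.70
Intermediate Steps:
f = Rational(-4, 7) (f = Mul(-4, Pow(7, -1)) = Mul(-4, Rational(1, 7)) = Rational(-4, 7) ≈ -0.57143)
y = Rational(14, 11) (y = Mul(Add(2, -4), Pow(Add(-1, Rational(-4, 7)), -1)) = Mul(-2, Pow(Rational(-11, 7), -1)) = Mul(-2, Rational(-7, 11)) = Rational(14, 11) ≈ 1.2727)
Function('D')(Q) = 9
Function('s')(g, a) = Mul(Rational(14, 11), a)
Pow(Function('s')(Function('D')(-4), -5), 3) = Pow(Mul(Rational(14, 11), -5), 3) = Pow(Rational(-70, 11), 3) = Rational(-343000, 1331)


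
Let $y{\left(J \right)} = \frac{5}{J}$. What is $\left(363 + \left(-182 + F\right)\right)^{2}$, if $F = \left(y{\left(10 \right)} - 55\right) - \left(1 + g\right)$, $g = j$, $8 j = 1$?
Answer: $\frac{1006009}{64} \approx 15719.0$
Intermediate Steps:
$j = \frac{1}{8}$ ($j = \frac{1}{8} \cdot 1 = \frac{1}{8} \approx 0.125$)
$g = \frac{1}{8} \approx 0.125$
$F = - \frac{445}{8}$ ($F = \left(\frac{5}{10} - 55\right) - \frac{9}{8} = \left(5 \cdot \frac{1}{10} - 55\right) - \frac{9}{8} = \left(\frac{1}{2} - 55\right) + \left(\frac{15}{8} - 3\right) = - \frac{109}{2} - \frac{9}{8} = - \frac{445}{8} \approx -55.625$)
$\left(363 + \left(-182 + F\right)\right)^{2} = \left(363 - \frac{1901}{8}\right)^{2} = \left(\frac{1003}{8}\right)^{2} = \frac{1006009}{64}$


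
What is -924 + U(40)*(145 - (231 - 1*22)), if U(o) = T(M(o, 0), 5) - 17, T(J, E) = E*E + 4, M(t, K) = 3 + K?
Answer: -1692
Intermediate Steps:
T(J, E) = 4 + E² (T(J, E) = E² + 4 = 4 + E²)
U(o) = 12 (U(o) = (4 + 5²) - 17 = (4 + 25) - 17 = 29 - 17 = 12)
-924 + U(40)*(145 - (231 - 1*22)) = -924 + 12*(145 - (231 - 1*22)) = -924 + 12*(145 - (231 - 22)) = -924 + 12*(145 - 1*209) = -924 + 12*(145 - 209) = -924 + 12*(-64) = -924 - 768 = -1692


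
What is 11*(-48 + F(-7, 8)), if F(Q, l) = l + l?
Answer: -352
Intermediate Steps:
F(Q, l) = 2*l
11*(-48 + F(-7, 8)) = 11*(-48 + 2*8) = 11*(-48 + 16) = 11*(-32) = -352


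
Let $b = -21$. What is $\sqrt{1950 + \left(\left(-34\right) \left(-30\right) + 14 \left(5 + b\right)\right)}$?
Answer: $\sqrt{2746} \approx 52.402$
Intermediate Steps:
$\sqrt{1950 + \left(\left(-34\right) \left(-30\right) + 14 \left(5 + b\right)\right)} = \sqrt{1950 + \left(\left(-34\right) \left(-30\right) + 14 \left(5 - 21\right)\right)} = \sqrt{1950 + \left(1020 + 14 \left(-16\right)\right)} = \sqrt{1950 + \left(1020 - 224\right)} = \sqrt{1950 + 796} = \sqrt{2746}$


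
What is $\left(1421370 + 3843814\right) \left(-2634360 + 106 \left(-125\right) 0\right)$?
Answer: $-13870390122240$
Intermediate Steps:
$\left(1421370 + 3843814\right) \left(-2634360 + 106 \left(-125\right) 0\right) = 5265184 \left(-2634360 - 0\right) = 5265184 \left(-2634360 + 0\right) = 5265184 \left(-2634360\right) = -13870390122240$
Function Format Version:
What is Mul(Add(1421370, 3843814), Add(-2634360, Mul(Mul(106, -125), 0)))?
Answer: -13870390122240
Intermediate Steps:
Mul(Add(1421370, 3843814), Add(-2634360, Mul(Mul(106, -125), 0))) = Mul(5265184, Add(-2634360, Mul(-13250, 0))) = Mul(5265184, Add(-2634360, 0)) = Mul(5265184, -2634360) = -13870390122240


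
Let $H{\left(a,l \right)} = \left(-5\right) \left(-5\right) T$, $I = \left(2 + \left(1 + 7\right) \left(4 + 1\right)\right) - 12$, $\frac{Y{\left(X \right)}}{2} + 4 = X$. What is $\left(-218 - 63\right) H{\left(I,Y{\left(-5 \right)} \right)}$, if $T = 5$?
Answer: $-35125$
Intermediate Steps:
$Y{\left(X \right)} = -8 + 2 X$
$I = 30$ ($I = \left(2 + 8 \cdot 5\right) - 12 = \left(2 + 40\right) - 12 = 42 - 12 = 30$)
$H{\left(a,l \right)} = 125$ ($H{\left(a,l \right)} = \left(-5\right) \left(-5\right) 5 = 25 \cdot 5 = 125$)
$\left(-218 - 63\right) H{\left(I,Y{\left(-5 \right)} \right)} = \left(-218 - 63\right) 125 = \left(-281\right) 125 = -35125$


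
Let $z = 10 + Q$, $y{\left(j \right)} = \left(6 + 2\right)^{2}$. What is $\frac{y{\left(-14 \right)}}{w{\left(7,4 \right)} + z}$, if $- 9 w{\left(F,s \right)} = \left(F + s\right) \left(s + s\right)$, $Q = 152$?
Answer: $\frac{288}{685} \approx 0.42044$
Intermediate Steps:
$y{\left(j \right)} = 64$ ($y{\left(j \right)} = 8^{2} = 64$)
$w{\left(F,s \right)} = - \frac{2 s \left(F + s\right)}{9}$ ($w{\left(F,s \right)} = - \frac{\left(F + s\right) \left(s + s\right)}{9} = - \frac{\left(F + s\right) 2 s}{9} = - \frac{2 s \left(F + s\right)}{9}$)
$z = 162$ ($z = 10 + 152 = 162$)
$\frac{y{\left(-14 \right)}}{w{\left(7,4 \right)} + z} = \frac{64}{\left(- \frac{2}{9}\right) 4 \left(7 + 4\right) + 162} = \frac{64}{\left(- \frac{2}{9}\right) 4 \cdot 11 + 162} = \frac{64}{- \frac{88}{9} + 162} = \frac{64}{\frac{1370}{9}} = 64 \cdot \frac{9}{1370} = \frac{288}{685}$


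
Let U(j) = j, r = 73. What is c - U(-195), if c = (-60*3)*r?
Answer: -12945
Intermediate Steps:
c = -13140 (c = -60*3*73 = -180*73 = -13140)
c - U(-195) = -13140 - 1*(-195) = -13140 + 195 = -12945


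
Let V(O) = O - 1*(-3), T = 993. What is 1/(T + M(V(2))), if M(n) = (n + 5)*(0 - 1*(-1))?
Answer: 1/1003 ≈ 0.00099701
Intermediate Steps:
V(O) = 3 + O (V(O) = O + 3 = 3 + O)
M(n) = 5 + n (M(n) = (5 + n)*(0 + 1) = (5 + n)*1 = 5 + n)
1/(T + M(V(2))) = 1/(993 + (5 + (3 + 2))) = 1/(993 + (5 + 5)) = 1/(993 + 10) = 1/1003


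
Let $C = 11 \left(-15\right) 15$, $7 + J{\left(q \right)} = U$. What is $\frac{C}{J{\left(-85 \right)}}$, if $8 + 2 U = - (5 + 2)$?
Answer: $\frac{4950}{29} \approx 170.69$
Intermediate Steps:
$U = - \frac{15}{2}$ ($U = -4 + \frac{\left(-1\right) \left(5 + 2\right)}{2} = -4 + \frac{\left(-1\right) 7}{2} = -4 + \frac{1}{2} \left(-7\right) = -4 - \frac{7}{2} = - \frac{15}{2} \approx -7.5$)
$J{\left(q \right)} = - \frac{29}{2}$ ($J{\left(q \right)} = -7 - \frac{15}{2} = - \frac{29}{2}$)
$C = -2475$ ($C = \left(-165\right) 15 = -2475$)
$\frac{C}{J{\left(-85 \right)}} = - \frac{2475}{- \frac{29}{2}} = \left(-2475\right) \left(- \frac{2}{29}\right) = \frac{4950}{29}$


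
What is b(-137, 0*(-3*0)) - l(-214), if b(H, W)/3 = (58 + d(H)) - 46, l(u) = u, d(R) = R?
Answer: -161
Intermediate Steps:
b(H, W) = 36 + 3*H (b(H, W) = 3*((58 + H) - 46) = 3*(12 + H) = 36 + 3*H)
b(-137, 0*(-3*0)) - l(-214) = (36 + 3*(-137)) - 1*(-214) = (36 - 411) + 214 = -375 + 214 = -161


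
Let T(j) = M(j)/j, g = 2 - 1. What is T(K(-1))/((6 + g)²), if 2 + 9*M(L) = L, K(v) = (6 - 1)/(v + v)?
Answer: 1/245 ≈ 0.0040816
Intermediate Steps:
K(v) = 5/(2*v) (K(v) = 5/((2*v)) = 5*(1/(2*v)) = 5/(2*v))
g = 1
M(L) = -2/9 + L/9
T(j) = (-2/9 + j/9)/j
T(K(-1))/((6 + g)²) = ((-2 + (5/2)/(-1))/(9*(((5/2)/(-1)))))/((6 + 1)²) = ((-2 + (5/2)*(-1))/(9*(((5/2)*(-1)))))/(7²) = ((-2 - 5/2)/(9*(-5/2)))/49 = ((⅑)*(-⅖)*(-9/2))*(1/49) = (⅕)*(1/49) = 1/245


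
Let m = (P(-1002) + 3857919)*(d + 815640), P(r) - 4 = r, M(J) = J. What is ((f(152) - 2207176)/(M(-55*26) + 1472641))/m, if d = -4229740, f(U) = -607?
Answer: 2207783/19372779903404167100 ≈ 1.1396e-13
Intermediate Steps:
P(r) = 4 + r
m = -13167913986100 (m = ((4 - 1002) + 3857919)*(-4229740 + 815640) = (-998 + 3857919)*(-3414100) = 3856921*(-3414100) = -13167913986100)
((f(152) - 2207176)/(M(-55*26) + 1472641))/m = ((-607 - 2207176)/(-55*26 + 1472641))/(-13167913986100) = -2207783/(-1430 + 1472641)*(-1/13167913986100) = -2207783/1471211*(-1/13167913986100) = 2207783/19372779903404167100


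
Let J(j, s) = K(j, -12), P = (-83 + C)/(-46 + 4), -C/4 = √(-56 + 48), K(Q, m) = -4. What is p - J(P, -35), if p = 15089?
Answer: 15093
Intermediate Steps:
C = -8*I*√2 (C = -4*√(-56 + 48) = -8*I*√2 ≈ -11.314*I)
P = 83/42 + 4*I*√2/21 (P = (-83 - 8*I*√2)/(-46 + 4) = (-83 - 8*I*√2)/(-42) = (-83 - 8*I*√2)*(-1/42) = 83/42 + 4*I*√2/21 ≈ 1.9762 + 0.26937*I)
J(j, s) = -4
p - J(P, -35) = 15089 - 1*(-4) = 15089 + 4 = 15093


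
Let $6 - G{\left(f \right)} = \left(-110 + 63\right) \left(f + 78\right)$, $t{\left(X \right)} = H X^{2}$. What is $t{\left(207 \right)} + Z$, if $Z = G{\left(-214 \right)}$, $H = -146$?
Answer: $-6262340$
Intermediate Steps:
$t{\left(X \right)} = - 146 X^{2}$
$G{\left(f \right)} = 3672 + 47 f$ ($G{\left(f \right)} = 6 - \left(-110 + 63\right) \left(f + 78\right) = 6 - - 47 \left(78 + f\right) = 6 - \left(-3666 - 47 f\right) = 6 + \left(3666 + 47 f\right) = 3672 + 47 f$)
$Z = -6386$ ($Z = 3672 + 47 \left(-214\right) = 3672 - 10058 = -6386$)
$t{\left(207 \right)} + Z = - 146 \cdot 207^{2} - 6386 = \left(-146\right) 42849 - 6386 = -6255954 - 6386 = -6262340$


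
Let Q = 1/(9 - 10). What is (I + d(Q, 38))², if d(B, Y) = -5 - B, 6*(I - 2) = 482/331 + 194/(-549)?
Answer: 980321772544/297196154649 ≈ 3.2986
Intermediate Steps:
I = 1190516/545157 (I = 2 + (482/331 + 194/(-549))/6 = 2 + (482*(1/331) + 194*(-1/549))/6 = 2 + (482/331 - 194/549)/6 = 2 + (⅙)*(200404/181719) = 2 + 100202/545157 = 1190516/545157 ≈ 2.1838)
Q = -1 (Q = 1/(-1) = -1)
(I + d(Q, 38))² = (1190516/545157 + (-5 - 1*(-1)))² = (1190516/545157 + (-5 + 1))² = (1190516/545157 - 4)² = (-990112/545157)² = 980321772544/297196154649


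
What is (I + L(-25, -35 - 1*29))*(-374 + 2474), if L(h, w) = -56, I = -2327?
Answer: -5004300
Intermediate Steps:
(I + L(-25, -35 - 1*29))*(-374 + 2474) = (-2327 - 56)*(-374 + 2474) = -2383*2100 = -5004300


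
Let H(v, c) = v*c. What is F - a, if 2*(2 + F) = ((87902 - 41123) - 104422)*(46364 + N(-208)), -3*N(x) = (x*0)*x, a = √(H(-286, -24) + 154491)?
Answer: -1336280028 - √161355 ≈ -1.3363e+9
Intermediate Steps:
H(v, c) = c*v
a = √161355 (a = √(-24*(-286) + 154491) = √(6864 + 154491) = √161355 ≈ 401.69)
N(x) = 0 (N(x) = -x*0*x/3 = -0*x = -⅓*0 = 0)
F = -1336280028 (F = -2 + (((87902 - 41123) - 104422)*(46364 + 0))/2 = -2 + ((46779 - 104422)*46364)/2 = -2 + (-57643*46364)/2 = -2 + (½)*(-2672560052) = -2 - 1336280026 = -1336280028)
F - a = -1336280028 - √161355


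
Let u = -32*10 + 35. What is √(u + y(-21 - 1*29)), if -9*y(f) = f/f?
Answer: I*√2566/3 ≈ 16.885*I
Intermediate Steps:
y(f) = -⅑ (y(f) = -f/(9*f) = -⅑*1 = -⅑)
u = -285 (u = -320 + 35 = -285)
√(u + y(-21 - 1*29)) = √(-285 - ⅑) = √(-2566/9) = I*√2566/3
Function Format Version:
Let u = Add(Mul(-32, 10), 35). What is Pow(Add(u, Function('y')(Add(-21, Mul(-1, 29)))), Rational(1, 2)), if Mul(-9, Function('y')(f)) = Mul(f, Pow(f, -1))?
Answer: Mul(Rational(1, 3), I, Pow(2566, Rational(1, 2))) ≈ Mul(16.885, I)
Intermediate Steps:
Function('y')(f) = Rational(-1, 9) (Function('y')(f) = Mul(Rational(-1, 9), Mul(f, Pow(f, -1))) = Mul(Rational(-1, 9), 1) = Rational(-1, 9))
u = -285 (u = Add(-320, 35) = -285)
Pow(Add(u, Function('y')(Add(-21, Mul(-1, 29)))), Rational(1, 2)) = Pow(Add(-285, Rational(-1, 9)), Rational(1, 2)) = Pow(Rational(-2566, 9), Rational(1, 2)) = Mul(Rational(1, 3), I, Pow(2566, Rational(1, 2)))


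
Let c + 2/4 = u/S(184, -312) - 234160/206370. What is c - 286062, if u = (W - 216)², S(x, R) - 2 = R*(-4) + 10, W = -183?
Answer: -118017754871/412740 ≈ -2.8594e+5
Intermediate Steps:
S(x, R) = 12 - 4*R (S(x, R) = 2 + (R*(-4) + 10) = 2 + (-4*R + 10) = 2 + (10 - 4*R) = 12 - 4*R)
u = 159201 (u = (-183 - 216)² = (-399)² = 159201)
c = 51475009/412740 (c = -½ + (159201/(12 - 4*(-312)) - 234160/206370) = -½ + (159201/(12 + 1248) - 234160*1/206370) = -½ + (159201/1260 - 23416/20637) = -½ + (159201*(1/1260) - 23416/20637) = -½ + (2527/20 - 23416/20637) = -½ + 51681379/412740 = 51475009/412740 ≈ 124.72)
c - 286062 = 51475009/412740 - 286062 = -118017754871/412740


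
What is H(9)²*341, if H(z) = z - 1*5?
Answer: 5456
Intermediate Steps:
H(z) = -5 + z (H(z) = z - 5 = -5 + z)
H(9)²*341 = (-5 + 9)²*341 = 4²*341 = 16*341 = 5456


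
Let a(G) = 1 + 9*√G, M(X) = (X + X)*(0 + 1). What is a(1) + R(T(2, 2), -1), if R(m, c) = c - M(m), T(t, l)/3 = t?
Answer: -3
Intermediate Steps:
T(t, l) = 3*t
M(X) = 2*X (M(X) = (2*X)*1 = 2*X)
R(m, c) = c - 2*m
a(1) + R(T(2, 2), -1) = (1 + 9*√1) + (-1 - 6*2) = (1 + 9*1) + (-1 - 2*6) = (1 + 9) + (-1 - 12) = 10 - 13 = -3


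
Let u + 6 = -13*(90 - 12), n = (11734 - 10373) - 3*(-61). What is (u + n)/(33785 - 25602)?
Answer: 524/8183 ≈ 0.064035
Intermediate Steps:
n = 1544 (n = 1361 + 183 = 1544)
u = -1020 (u = -6 - 13*(90 - 12) = -6 - 13*78 = -6 - 1014 = -1020)
(u + n)/(33785 - 25602) = (-1020 + 1544)/(33785 - 25602) = 524/8183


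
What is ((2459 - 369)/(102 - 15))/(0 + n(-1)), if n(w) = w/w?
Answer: 2090/87 ≈ 24.023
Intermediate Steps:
n(w) = 1
((2459 - 369)/(102 - 15))/(0 + n(-1)) = ((2459 - 369)/(102 - 15))/(0 + 1) = (2090/87)/1 = 1*(2090*(1/87)) = 1*(2090/87) = 2090/87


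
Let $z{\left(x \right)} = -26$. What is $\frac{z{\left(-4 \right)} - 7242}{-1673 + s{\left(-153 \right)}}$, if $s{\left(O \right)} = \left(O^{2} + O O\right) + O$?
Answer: $- \frac{1817}{11248} \approx -0.16154$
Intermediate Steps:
$s{\left(O \right)} = O + 2 O^{2}$ ($s{\left(O \right)} = \left(O^{2} + O^{2}\right) + O = 2 O^{2} + O = O + 2 O^{2}$)
$\frac{z{\left(-4 \right)} - 7242}{-1673 + s{\left(-153 \right)}} = \frac{-26 - 7242}{-1673 - 153 \left(1 + 2 \left(-153\right)\right)} = \frac{-26 - 7242}{-1673 - 153 \left(1 - 306\right)} = - \frac{7268}{-1673 - -46665} = - \frac{7268}{-1673 + 46665} = - \frac{7268}{44992} = \left(-7268\right) \frac{1}{44992} = - \frac{1817}{11248}$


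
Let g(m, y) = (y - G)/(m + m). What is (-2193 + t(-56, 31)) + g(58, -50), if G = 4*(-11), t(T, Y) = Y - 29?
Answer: -127081/58 ≈ -2191.1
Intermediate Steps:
t(T, Y) = -29 + Y
G = -44
g(m, y) = (44 + y)/(2*m) (g(m, y) = (y - 1*(-44))/(m + m) = (y + 44)/((2*m)) = (44 + y)*(1/(2*m)) = (44 + y)/(2*m))
(-2193 + t(-56, 31)) + g(58, -50) = (-2193 + (-29 + 31)) + (½)*(44 - 50)/58 = (-2193 + 2) + (½)*(1/58)*(-6) = -2191 - 3/58 = -127081/58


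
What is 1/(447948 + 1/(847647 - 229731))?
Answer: 617916/276794236369 ≈ 2.2324e-6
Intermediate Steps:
1/(447948 + 1/(847647 - 229731)) = 1/(447948 + 1/617916) = 1/(276794236369/617916) = 617916/276794236369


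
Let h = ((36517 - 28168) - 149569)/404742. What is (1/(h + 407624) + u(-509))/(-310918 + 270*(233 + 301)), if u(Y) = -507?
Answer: 3217157014299/1058032206796444 ≈ 0.0030407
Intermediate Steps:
h = -70610/202371 (h = (8349 - 149569)*(1/404742) = -141220*1/404742 = -70610/202371 ≈ -0.34891)
(1/(h + 407624) + u(-509))/(-310918 + 270*(233 + 301)) = (1/(-70610/202371 + 407624) - 507)/(-310918 + 270*(233 + 301)) = (1/(82491205894/202371) - 507)/(-310918 + 270*534) = (202371/82491205894 - 507)/(-310918 + 144180) = -41823041185887/82491205894/(-166738) = -41823041185887/82491205894*(-1/166738) = 3217157014299/1058032206796444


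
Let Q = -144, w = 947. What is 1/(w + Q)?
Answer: 1/803 ≈ 0.0012453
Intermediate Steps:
1/(w + Q) = 1/(947 - 144) = 1/803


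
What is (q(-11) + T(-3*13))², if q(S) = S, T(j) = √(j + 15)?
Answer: 97 - 44*I*√6 ≈ 97.0 - 107.78*I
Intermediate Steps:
T(j) = √(15 + j)
(q(-11) + T(-3*13))² = (-11 + √(15 - 3*13))² = (-11 + √(15 - 39))² = (-11 + √(-24))² = (-11 + 2*I*√6)²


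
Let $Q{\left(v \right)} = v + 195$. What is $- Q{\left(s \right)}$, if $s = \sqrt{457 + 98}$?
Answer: $-195 - \sqrt{555} \approx -218.56$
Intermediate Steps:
$s = \sqrt{555} \approx 23.558$
$Q{\left(v \right)} = 195 + v$
$- Q{\left(s \right)} = - (195 + \sqrt{555}) = -195 - \sqrt{555}$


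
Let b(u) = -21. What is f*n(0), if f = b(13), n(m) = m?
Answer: 0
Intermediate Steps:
f = -21
f*n(0) = -21*0 = 0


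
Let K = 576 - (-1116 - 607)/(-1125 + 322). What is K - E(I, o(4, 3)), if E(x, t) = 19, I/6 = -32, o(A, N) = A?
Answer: 445548/803 ≈ 554.85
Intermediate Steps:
I = -192 (I = 6*(-32) = -192)
K = 460805/803 (K = 576 - (-1723)/(-803) = 576 - (-1723)*(-1)/803 = 576 - 1*1723/803 = 576 - 1723/803 = 460805/803 ≈ 573.85)
K - E(I, o(4, 3)) = 460805/803 - 1*19 = 460805/803 - 19 = 445548/803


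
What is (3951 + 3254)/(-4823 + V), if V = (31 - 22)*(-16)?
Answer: -7205/4967 ≈ -1.4506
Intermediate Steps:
V = -144 (V = 9*(-16) = -144)
(3951 + 3254)/(-4823 + V) = (3951 + 3254)/(-4823 - 144) = 7205/(-4967) = 7205*(-1/4967) = -7205/4967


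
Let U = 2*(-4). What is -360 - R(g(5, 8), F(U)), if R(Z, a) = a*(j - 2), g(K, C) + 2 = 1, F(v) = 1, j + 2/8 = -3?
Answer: -1419/4 ≈ -354.75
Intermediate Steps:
U = -8
j = -13/4 (j = -1/4 - 3 = -13/4 ≈ -3.2500)
g(K, C) = -1 (g(K, C) = -2 + 1 = -1)
R(Z, a) = -21*a/4 (R(Z, a) = a*(-13/4 - 2) = a*(-21/4) = -21*a/4)
-360 - R(g(5, 8), F(U)) = -360 - (-21)/4 = -360 - 1*(-21/4) = -360 + 21/4 = -1419/4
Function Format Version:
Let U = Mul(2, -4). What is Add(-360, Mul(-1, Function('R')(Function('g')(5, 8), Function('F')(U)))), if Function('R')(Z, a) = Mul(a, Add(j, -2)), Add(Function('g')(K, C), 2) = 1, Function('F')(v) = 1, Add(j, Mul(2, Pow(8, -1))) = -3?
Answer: Rational(-1419, 4) ≈ -354.75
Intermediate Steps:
U = -8
j = Rational(-13, 4) (j = Add(Rational(-1, 4), -3) = Rational(-13, 4) ≈ -3.2500)
Function('g')(K, C) = -1 (Function('g')(K, C) = Add(-2, 1) = -1)
Function('R')(Z, a) = Mul(Rational(-21, 4), a) (Function('R')(Z, a) = Mul(a, Add(Rational(-13, 4), -2)) = Mul(a, Rational(-21, 4)) = Mul(Rational(-21, 4), a))
Add(-360, Mul(-1, Function('R')(Function('g')(5, 8), Function('F')(U)))) = Add(-360, Mul(-1, Mul(Rational(-21, 4), 1))) = Add(-360, Mul(-1, Rational(-21, 4))) = Add(-360, Rational(21, 4)) = Rational(-1419, 4)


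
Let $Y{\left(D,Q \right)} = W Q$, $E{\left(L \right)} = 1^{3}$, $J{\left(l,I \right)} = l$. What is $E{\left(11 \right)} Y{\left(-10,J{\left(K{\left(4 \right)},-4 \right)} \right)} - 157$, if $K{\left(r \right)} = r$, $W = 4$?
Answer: $-141$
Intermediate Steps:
$E{\left(L \right)} = 1$
$Y{\left(D,Q \right)} = 4 Q$
$E{\left(11 \right)} Y{\left(-10,J{\left(K{\left(4 \right)},-4 \right)} \right)} - 157 = 1 \cdot 4 \cdot 4 - 157 = 1 \cdot 16 - 157 = 16 - 157 = -141$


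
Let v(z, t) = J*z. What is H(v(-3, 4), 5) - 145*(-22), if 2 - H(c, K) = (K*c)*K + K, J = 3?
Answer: 3412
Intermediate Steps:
v(z, t) = 3*z
H(c, K) = 2 - K - c*K**2 (H(c, K) = 2 - ((K*c)*K + K) = 2 - (c*K**2 + K) = 2 - (K + c*K**2) = 2 + (-K - c*K**2) = 2 - K - c*K**2)
H(v(-3, 4), 5) - 145*(-22) = (2 - 1*5 - 1*3*(-3)*5**2) - 145*(-22) = (2 - 5 - 1*(-9)*25) + 3190 = (2 - 5 + 225) + 3190 = 222 + 3190 = 3412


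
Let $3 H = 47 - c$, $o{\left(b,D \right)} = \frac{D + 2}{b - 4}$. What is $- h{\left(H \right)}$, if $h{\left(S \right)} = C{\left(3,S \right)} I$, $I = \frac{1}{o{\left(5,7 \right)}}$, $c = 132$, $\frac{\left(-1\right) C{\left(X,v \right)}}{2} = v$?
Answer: $- \frac{170}{27} \approx -6.2963$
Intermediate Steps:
$C{\left(X,v \right)} = - 2 v$
$o{\left(b,D \right)} = \frac{2 + D}{-4 + b}$
$I = \frac{1}{9}$ ($I = \frac{1}{\frac{1}{-4 + 5} \left(2 + 7\right)} = \frac{1}{1^{-1} \cdot 9} = \frac{1}{1 \cdot 9} = \frac{1}{9} \approx 0.11111$)
$H = - \frac{85}{3}$ ($H = \frac{47 - 132}{3} = \frac{1}{3} \left(-85\right) = - \frac{85}{3} \approx -28.333$)
$h{\left(S \right)} = - \frac{2 S}{9}$ ($h{\left(S \right)} = - 2 S \frac{1}{9} = - \frac{2 S}{9}$)
$- h{\left(H \right)} = - \frac{\left(-2\right) \left(-85\right)}{9 \cdot 3} = \left(-1\right) \frac{170}{27} = - \frac{170}{27}$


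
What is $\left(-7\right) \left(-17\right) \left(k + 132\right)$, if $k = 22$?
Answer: $18326$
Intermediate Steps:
$\left(-7\right) \left(-17\right) \left(k + 132\right) = \left(-7\right) \left(-17\right) \left(22 + 132\right) = 119 \cdot 154 = 18326$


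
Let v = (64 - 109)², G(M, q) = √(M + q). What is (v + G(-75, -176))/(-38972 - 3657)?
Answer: -2025/42629 - I*√251/42629 ≈ -0.047503 - 0.00037165*I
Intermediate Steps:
v = 2025 (v = (-45)² = 2025)
(v + G(-75, -176))/(-38972 - 3657) = (2025 + √(-75 - 176))/(-38972 - 3657) = (2025 + √(-251))/(-42629) = (2025 + I*√251)*(-1/42629) = -2025/42629 - I*√251/42629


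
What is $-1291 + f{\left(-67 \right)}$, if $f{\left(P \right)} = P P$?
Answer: $3198$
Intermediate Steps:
$f{\left(P \right)} = P^{2}$
$-1291 + f{\left(-67 \right)} = -1291 + \left(-67\right)^{2} = -1291 + 4489 = 3198$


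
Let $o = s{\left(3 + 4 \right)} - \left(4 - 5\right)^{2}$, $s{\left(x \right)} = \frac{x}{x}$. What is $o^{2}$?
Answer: $0$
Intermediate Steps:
$s{\left(x \right)} = 1$
$o = 0$ ($o = 1 - \left(4 - 5\right)^{2} = 1 - \left(-1\right)^{2} = 1 - 1 = 0$)
$o^{2} = 0^{2} = 0$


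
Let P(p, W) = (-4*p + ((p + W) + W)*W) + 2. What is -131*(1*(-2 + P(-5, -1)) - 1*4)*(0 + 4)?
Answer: -12052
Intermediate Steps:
P(p, W) = 2 - 4*p + W*(p + 2*W) (P(p, W) = (-4*p + ((W + p) + W)*W) + 2 = (-4*p + (p + 2*W)*W) + 2 = (-4*p + W*(p + 2*W)) + 2 = 2 - 4*p + W*(p + 2*W))
-131*(1*(-2 + P(-5, -1)) - 1*4)*(0 + 4) = -131*(1*(-2 + (2 - 4*(-5) + 2*(-1)² - 1*(-5))) - 1*4)*(0 + 4) = -131*(1*(-2 + (2 + 20 + 2*1 + 5)) - 4)*4 = -131*(1*(-2 + (2 + 20 + 2 + 5)) - 4)*4 = -131*(1*(-2 + 29) - 4)*4 = -131*(1*27 - 4)*4 = -131*(27 - 4)*4 = -3013*4 = -131*92 = -12052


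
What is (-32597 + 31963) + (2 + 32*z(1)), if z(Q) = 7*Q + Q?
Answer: -376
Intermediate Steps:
z(Q) = 8*Q
(-32597 + 31963) + (2 + 32*z(1)) = (-32597 + 31963) + (2 + 32*(8*1)) = -634 + (2 + 32*8) = -634 + (2 + 256) = -634 + 258 = -376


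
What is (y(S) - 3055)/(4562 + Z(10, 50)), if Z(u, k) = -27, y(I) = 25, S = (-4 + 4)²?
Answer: -606/907 ≈ -0.66814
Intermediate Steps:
S = 0 (S = 0² = 0)
(y(S) - 3055)/(4562 + Z(10, 50)) = (25 - 3055)/(4562 - 27) = -3030/4535 = -3030*1/4535 = -606/907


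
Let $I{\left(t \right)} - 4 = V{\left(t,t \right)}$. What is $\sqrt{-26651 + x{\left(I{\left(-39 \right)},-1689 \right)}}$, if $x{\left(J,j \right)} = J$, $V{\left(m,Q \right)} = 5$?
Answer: $i \sqrt{26642} \approx 163.22 i$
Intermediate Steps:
$I{\left(t \right)} = 9$ ($I{\left(t \right)} = 4 + 5 = 9$)
$\sqrt{-26651 + x{\left(I{\left(-39 \right)},-1689 \right)}} = \sqrt{-26651 + 9} = \sqrt{-26642} = i \sqrt{26642}$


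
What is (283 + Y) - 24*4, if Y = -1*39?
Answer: 148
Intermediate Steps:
Y = -39
(283 + Y) - 24*4 = (283 - 39) - 24*4 = 244 - 96 = 148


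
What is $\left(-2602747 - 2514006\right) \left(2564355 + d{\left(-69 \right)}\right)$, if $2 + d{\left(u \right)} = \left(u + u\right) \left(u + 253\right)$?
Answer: $-12991236313633$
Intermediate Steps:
$d{\left(u \right)} = -2 + 2 u \left(253 + u\right)$ ($d{\left(u \right)} = -2 + \left(u + u\right) \left(u + 253\right) = -2 + 2 u \left(253 + u\right)$)
$\left(-2602747 - 2514006\right) \left(2564355 + d{\left(-69 \right)}\right) = \left(-2602747 - 2514006\right) \left(2564355 + \left(-2 + 2 \left(-69\right)^{2} + 506 \left(-69\right)\right)\right) = - 5116753 \left(2564355 - 25394\right) = \left(-5116753\right) 2538961 = -12991236313633$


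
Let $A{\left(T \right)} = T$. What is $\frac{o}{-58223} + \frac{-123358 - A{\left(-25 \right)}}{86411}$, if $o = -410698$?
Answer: $\frac{28308007619}{5031107653} \approx 5.6266$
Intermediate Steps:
$\frac{o}{-58223} + \frac{-123358 - A{\left(-25 \right)}}{86411} = - \frac{410698}{-58223} + \frac{-123358 - -25}{86411} = \left(-410698\right) \left(- \frac{1}{58223}\right) + \left(-123358 + 25\right) \frac{1}{86411} = \frac{410698}{58223} - \frac{123333}{86411} = \frac{28308007619}{5031107653}$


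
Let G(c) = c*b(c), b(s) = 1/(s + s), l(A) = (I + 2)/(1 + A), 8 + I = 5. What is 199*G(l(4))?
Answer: 199/2 ≈ 99.500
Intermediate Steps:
I = -3 (I = -8 + 5 = -3)
l(A) = -1/(1 + A) (l(A) = (-3 + 2)/(1 + A) = -1/(1 + A))
b(s) = 1/(2*s)
G(c) = ½ (G(c) = c*(1/(2*c)) = ½)
199*G(l(4)) = 199*(½) = 199/2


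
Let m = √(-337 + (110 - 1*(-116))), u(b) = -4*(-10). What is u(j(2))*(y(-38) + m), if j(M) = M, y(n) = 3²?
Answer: 360 + 40*I*√111 ≈ 360.0 + 421.43*I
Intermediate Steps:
y(n) = 9
u(b) = 40
m = I*√111 (m = √(-337 + (110 + 116)) = √(-337 + 226) = √(-111) = I*√111 ≈ 10.536*I)
u(j(2))*(y(-38) + m) = 40*(9 + I*√111) = 360 + 40*I*√111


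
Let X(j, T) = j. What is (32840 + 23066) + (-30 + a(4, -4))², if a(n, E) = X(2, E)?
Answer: 56690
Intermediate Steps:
a(n, E) = 2
(32840 + 23066) + (-30 + a(4, -4))² = (32840 + 23066) + (-30 + 2)² = 55906 + (-28)² = 55906 + 784 = 56690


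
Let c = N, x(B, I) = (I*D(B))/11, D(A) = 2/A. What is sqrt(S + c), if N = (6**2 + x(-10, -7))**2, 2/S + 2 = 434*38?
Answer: sqrt(10735866090614)/90695 ≈ 36.127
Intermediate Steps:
x(B, I) = 2*I/(11*B) (x(B, I) = (I*(2/B))/11 = (2*I/B)*(1/11) = 2*I/(11*B))
S = 1/8245 (S = 2/(-2 + 434*38) = 2/(-2 + 16492) = 2/16490 = 2*(1/16490) = 1/8245 ≈ 0.00012129)
N = 3948169/3025 (N = (6**2 + (2/11)*(-7)/(-10))**2 = (36 + (2/11)*(-7)*(-1/10))**2 = (36 + 7/55)**2 = (1987/55)**2 = 3948169/3025 ≈ 1305.2)
c = 3948169/3025 ≈ 1305.2
sqrt(S + c) = sqrt(1/8245 + 3948169/3025) = sqrt(6510531286/4988225) = sqrt(10735866090614)/90695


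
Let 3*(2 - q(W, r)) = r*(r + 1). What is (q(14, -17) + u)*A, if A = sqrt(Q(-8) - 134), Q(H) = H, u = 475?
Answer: 1159*I*sqrt(142)/3 ≈ 4603.7*I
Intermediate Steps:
q(W, r) = 2 - r*(1 + r)/3 (q(W, r) = 2 - r*(r + 1)/3 = 2 - r*(1 + r)/3)
A = I*sqrt(142) (A = sqrt(-8 - 134) = sqrt(-142) = I*sqrt(142) ≈ 11.916*I)
(q(14, -17) + u)*A = ((2 - 1/3*(-17) - 1/3*(-17)**2) + 475)*(I*sqrt(142)) = ((2 + 17/3 - 1/3*289) + 475)*(I*sqrt(142)) = ((2 + 17/3 - 289/3) + 475)*(I*sqrt(142)) = (-266/3 + 475)*(I*sqrt(142)) = 1159*(I*sqrt(142))/3 = 1159*I*sqrt(142)/3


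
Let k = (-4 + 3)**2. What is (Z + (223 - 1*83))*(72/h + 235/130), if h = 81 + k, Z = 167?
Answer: 878941/1066 ≈ 824.52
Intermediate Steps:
k = 1 (k = (-1)**2 = 1)
h = 82 (h = 81 + 1 = 82)
(Z + (223 - 1*83))*(72/h + 235/130) = (167 + (223 - 1*83))*(72/82 + 235/130) = (167 + (223 - 83))*(72*(1/82) + 235*(1/130)) = (167 + 140)*(36/41 + 47/26) = 307*(2863/1066) = 878941/1066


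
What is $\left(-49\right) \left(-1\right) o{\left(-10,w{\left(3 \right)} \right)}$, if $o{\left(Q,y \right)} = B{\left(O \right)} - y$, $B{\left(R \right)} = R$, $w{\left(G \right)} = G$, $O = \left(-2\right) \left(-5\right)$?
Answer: $343$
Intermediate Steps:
$O = 10$
$o{\left(Q,y \right)} = 10 - y$
$\left(-49\right) \left(-1\right) o{\left(-10,w{\left(3 \right)} \right)} = \left(-49\right) \left(-1\right) \left(10 - 3\right) = 49 \left(10 - 3\right) = 49 \cdot 7 = 343$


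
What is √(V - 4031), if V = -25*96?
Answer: I*√6431 ≈ 80.193*I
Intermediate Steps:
V = -2400
√(V - 4031) = √(-2400 - 4031) = √(-6431) = I*√6431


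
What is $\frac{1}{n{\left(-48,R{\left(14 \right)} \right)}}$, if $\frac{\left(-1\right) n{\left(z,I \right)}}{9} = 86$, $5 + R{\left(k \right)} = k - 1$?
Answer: $- \frac{1}{774} \approx -0.001292$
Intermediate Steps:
$R{\left(k \right)} = -6 + k$ ($R{\left(k \right)} = -5 + \left(k - 1\right) = -5 + \left(-1 + k\right) = -6 + k$)
$n{\left(z,I \right)} = -774$ ($n{\left(z,I \right)} = \left(-9\right) 86 = -774$)
$\frac{1}{n{\left(-48,R{\left(14 \right)} \right)}} = \frac{1}{-774} = - \frac{1}{774}$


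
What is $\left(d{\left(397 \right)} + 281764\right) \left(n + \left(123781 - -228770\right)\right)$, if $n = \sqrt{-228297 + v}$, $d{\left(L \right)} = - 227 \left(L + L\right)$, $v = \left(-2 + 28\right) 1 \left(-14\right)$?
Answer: $35793092826 + 101526 i \sqrt{228661} \approx 3.5793 \cdot 10^{10} + 4.8548 \cdot 10^{7} i$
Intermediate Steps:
$v = -364$ ($v = 26 \cdot 1 \left(-14\right) = 26 \left(-14\right) = -364$)
$d{\left(L \right)} = - 454 L$ ($d{\left(L \right)} = - 227 \cdot 2 L = - 454 L$)
$n = i \sqrt{228661}$ ($n = \sqrt{-228297 - 364} = \sqrt{-228661} = i \sqrt{228661} \approx 478.19 i$)
$\left(d{\left(397 \right)} + 281764\right) \left(n + \left(123781 - -228770\right)\right) = \left(\left(-454\right) 397 + 281764\right) \left(i \sqrt{228661} + \left(123781 - -228770\right)\right) = \left(-180238 + 281764\right) \left(i \sqrt{228661} + \left(123781 + 228770\right)\right) = 101526 \left(i \sqrt{228661} + 352551\right) = 101526 \left(352551 + i \sqrt{228661}\right) = 35793092826 + 101526 i \sqrt{228661}$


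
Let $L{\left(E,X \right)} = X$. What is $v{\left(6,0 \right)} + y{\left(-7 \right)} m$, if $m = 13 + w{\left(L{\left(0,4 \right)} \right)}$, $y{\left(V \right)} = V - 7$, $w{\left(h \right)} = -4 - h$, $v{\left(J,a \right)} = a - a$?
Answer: $-70$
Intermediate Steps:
$v{\left(J,a \right)} = 0$
$y{\left(V \right)} = -7 + V$
$m = 5$ ($m = 13 - 8 = 5$)
$v{\left(6,0 \right)} + y{\left(-7 \right)} m = 0 + \left(-7 - 7\right) 5 = 0 - 70 = -70$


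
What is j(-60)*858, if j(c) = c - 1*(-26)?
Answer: -29172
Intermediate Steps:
j(c) = 26 + c (j(c) = c + 26 = 26 + c)
j(-60)*858 = (26 - 60)*858 = -34*858 = -29172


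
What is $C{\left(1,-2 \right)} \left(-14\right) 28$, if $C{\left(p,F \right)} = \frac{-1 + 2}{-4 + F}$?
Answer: $\frac{196}{3} \approx 65.333$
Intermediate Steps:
$C{\left(p,F \right)} = \frac{1}{-4 + F}$ ($C{\left(p,F \right)} = 1 \frac{1}{-4 + F} = \frac{1}{-4 + F}$)
$C{\left(1,-2 \right)} \left(-14\right) 28 = \frac{1}{-4 - 2} \left(-14\right) 28 = \frac{1}{-6} \left(-14\right) 28 = \left(- \frac{1}{6}\right) \left(-14\right) 28 = \frac{7}{3} \cdot 28 = \frac{196}{3}$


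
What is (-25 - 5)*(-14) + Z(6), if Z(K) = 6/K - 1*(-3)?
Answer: 424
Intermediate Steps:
Z(K) = 3 + 6/K (Z(K) = 6/K + 3 = 3 + 6/K)
(-25 - 5)*(-14) + Z(6) = (-25 - 5)*(-14) + (3 + 6/6) = -30*(-14) + (3 + 6*(1/6)) = 420 + (3 + 1) = 420 + 4 = 424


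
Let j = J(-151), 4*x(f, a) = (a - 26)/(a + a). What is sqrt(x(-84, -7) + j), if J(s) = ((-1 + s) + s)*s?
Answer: 3*sqrt(3985646)/28 ≈ 213.90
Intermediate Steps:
x(f, a) = (-26 + a)/(8*a) (x(f, a) = ((a - 26)/(a + a))/4 = ((-26 + a)/((2*a)))/4 = ((-26 + a)*(1/(2*a)))/4 = ((-26 + a)/(2*a))/4 = (-26 + a)/(8*a))
J(s) = s*(-1 + 2*s) (J(s) = (-1 + 2*s)*s = s*(-1 + 2*s))
j = 45753 (j = -151*(-1 + 2*(-151)) = -151*(-1 - 302) = -151*(-303) = 45753)
sqrt(x(-84, -7) + j) = sqrt((1/8)*(-26 - 7)/(-7) + 45753) = sqrt((1/8)*(-1/7)*(-33) + 45753) = sqrt(33/56 + 45753) = sqrt(2562201/56) = 3*sqrt(3985646)/28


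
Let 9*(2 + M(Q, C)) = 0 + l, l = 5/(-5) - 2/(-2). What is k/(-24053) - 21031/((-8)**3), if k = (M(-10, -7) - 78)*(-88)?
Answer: 502254163/12315136 ≈ 40.784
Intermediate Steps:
l = 0 (l = 5*(-1/5) - 2*(-1/2) = -1 + 1 = 0)
M(Q, C) = -2 (M(Q, C) = -2 + (0 + 0)/9 = -2 + (1/9)*0 = -2 + 0 = -2)
k = 7040 (k = (-2 - 78)*(-88) = -80*(-88) = 7040)
k/(-24053) - 21031/((-8)**3) = 7040/(-24053) - 21031/((-8)**3) = 7040*(-1/24053) - 21031/(-512) = -7040/24053 - 21031*(-1/512) = -7040/24053 + 21031/512 = 502254163/12315136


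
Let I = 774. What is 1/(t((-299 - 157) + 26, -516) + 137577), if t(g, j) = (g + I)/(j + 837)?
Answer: 321/44162561 ≈ 7.2686e-6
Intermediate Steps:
t(g, j) = (774 + g)/(837 + j) (t(g, j) = (g + 774)/(j + 837) = (774 + g)/(837 + j))
1/(t((-299 - 157) + 26, -516) + 137577) = 1/((774 + ((-299 - 157) + 26))/(837 - 516) + 137577) = 1/((774 + (-456 + 26))/321 + 137577) = 1/((774 - 430)/321 + 137577) = 1/((1/321)*344 + 137577) = 1/(344/321 + 137577) = 1/(44162561/321) = 321/44162561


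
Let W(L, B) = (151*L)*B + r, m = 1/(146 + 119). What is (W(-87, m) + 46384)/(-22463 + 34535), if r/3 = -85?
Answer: 1526381/399885 ≈ 3.8171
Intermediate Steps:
r = -255 (r = 3*(-85) = -255)
m = 1/265 ≈ 0.0037736
W(L, B) = -255 + 151*B*L (W(L, B) = (151*L)*B - 255 = 151*B*L - 255 = -255 + 151*B*L)
(W(-87, m) + 46384)/(-22463 + 34535) = ((-255 + 151*(1/265)*(-87)) + 46384)/(-22463 + 34535) = ((-255 - 13137/265) + 46384)/12072 = (-80712/265 + 46384)*(1/12072) = (12211048/265)*(1/12072) = 1526381/399885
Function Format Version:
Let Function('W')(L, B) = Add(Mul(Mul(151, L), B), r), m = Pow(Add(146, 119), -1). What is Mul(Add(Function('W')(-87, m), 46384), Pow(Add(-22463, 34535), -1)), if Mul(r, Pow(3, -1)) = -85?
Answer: Rational(1526381, 399885) ≈ 3.8171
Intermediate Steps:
r = -255 (r = Mul(3, -85) = -255)
m = Rational(1, 265) (m = Pow(265, -1) = Rational(1, 265) ≈ 0.0037736)
Function('W')(L, B) = Add(-255, Mul(151, B, L)) (Function('W')(L, B) = Add(Mul(Mul(151, L), B), -255) = Add(Mul(151, B, L), -255) = Add(-255, Mul(151, B, L)))
Mul(Add(Function('W')(-87, m), 46384), Pow(Add(-22463, 34535), -1)) = Mul(Add(Add(-255, Mul(151, Rational(1, 265), -87)), 46384), Pow(Add(-22463, 34535), -1)) = Mul(Add(Add(-255, Rational(-13137, 265)), 46384), Pow(12072, -1)) = Mul(Add(Rational(-80712, 265), 46384), Rational(1, 12072)) = Mul(Rational(12211048, 265), Rational(1, 12072)) = Rational(1526381, 399885)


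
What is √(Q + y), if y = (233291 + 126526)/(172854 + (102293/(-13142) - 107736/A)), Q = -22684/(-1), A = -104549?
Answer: √1279520111673108058322551077746278/237489171457787 ≈ 150.62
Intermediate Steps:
Q = 22684 (Q = -1*(-22684) = 22684)
y = 494382425998686/237489171457787 (y = (233291 + 126526)/(172854 + (102293/(-13142) - 107736/(-104549))) = 359817/(172854 + (102293*(-1/13142) - 107736*(-1/104549))) = 359817/(172854 + (-102293/13142 + 107736/104549)) = 359817/(172854 - 9278764345/1373982958) = 359817/(237489171457787/1373982958) = 359817*(1373982958/237489171457787) = 494382425998686/237489171457787 ≈ 2.0817)
√(Q + y) = √(22684 + 494382425998686/237489171457787) = √(5387698747774438994/237489171457787) = √1279520111673108058322551077746278/237489171457787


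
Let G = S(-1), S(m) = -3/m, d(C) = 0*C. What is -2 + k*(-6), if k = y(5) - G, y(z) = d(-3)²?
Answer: 16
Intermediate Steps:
d(C) = 0
y(z) = 0 (y(z) = 0² = 0)
G = 3 (G = -3/(-1) = -3*(-1) = 3)
k = -3 (k = 0 - 1*3 = 0 - 3 = -3)
-2 + k*(-6) = -2 - 3*(-6) = -2 + 18 = 16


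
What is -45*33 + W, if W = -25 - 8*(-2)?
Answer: -1494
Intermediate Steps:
W = -9 (W = -25 + 16 = -9)
-45*33 + W = -45*33 - 9 = -1485 - 9 = -1494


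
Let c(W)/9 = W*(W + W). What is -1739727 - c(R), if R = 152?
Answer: -2155599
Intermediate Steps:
c(W) = 18*W² (c(W) = 9*(W*(W + W)) = 9*(W*(2*W)) = 9*(2*W²) = 18*W²)
-1739727 - c(R) = -1739727 - 18*152² = -1739727 - 18*23104 = -1739727 - 1*415872 = -1739727 - 415872 = -2155599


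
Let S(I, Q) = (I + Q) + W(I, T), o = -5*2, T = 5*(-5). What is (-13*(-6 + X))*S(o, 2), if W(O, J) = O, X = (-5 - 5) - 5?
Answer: -4914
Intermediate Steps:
T = -25
X = -15 (X = -10 - 5 = -15)
o = -10
S(I, Q) = Q + 2*I (S(I, Q) = (I + Q) + I = Q + 2*I)
(-13*(-6 + X))*S(o, 2) = (-13*(-6 - 15))*(2 + 2*(-10)) = (-13*(-21))*(2 - 20) = 273*(-18) = -4914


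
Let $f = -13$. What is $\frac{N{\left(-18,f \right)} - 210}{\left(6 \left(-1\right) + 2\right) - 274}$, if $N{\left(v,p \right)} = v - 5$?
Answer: $\frac{233}{278} \approx 0.83813$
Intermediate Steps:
$N{\left(v,p \right)} = -5 + v$ ($N{\left(v,p \right)} = v - 5 = -5 + v$)
$\frac{N{\left(-18,f \right)} - 210}{\left(6 \left(-1\right) + 2\right) - 274} = \frac{\left(-5 - 18\right) - 210}{\left(6 \left(-1\right) + 2\right) - 274} = \frac{-23 - 210}{\left(-6 + 2\right) - 274} = - \frac{233}{-4 - 274} = - \frac{233}{-278} = \left(-233\right) \left(- \frac{1}{278}\right) = \frac{233}{278}$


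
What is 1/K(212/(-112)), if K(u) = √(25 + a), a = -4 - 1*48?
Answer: -I*√3/9 ≈ -0.19245*I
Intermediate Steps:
a = -52 (a = -4 - 48 = -52)
K(u) = 3*I*√3 (K(u) = √(25 - 52) = √(-27) = 3*I*√3)
1/K(212/(-112)) = 1/(3*I*√3) = -I*√3/9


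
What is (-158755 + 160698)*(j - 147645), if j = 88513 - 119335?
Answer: -346761381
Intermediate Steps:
j = -30822
(-158755 + 160698)*(j - 147645) = (-158755 + 160698)*(-30822 - 147645) = 1943*(-178467) = -346761381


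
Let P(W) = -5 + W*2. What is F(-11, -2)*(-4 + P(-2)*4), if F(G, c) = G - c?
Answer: 360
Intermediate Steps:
P(W) = -5 + 2*W
F(-11, -2)*(-4 + P(-2)*4) = (-11 - 1*(-2))*(-4 + (-5 + 2*(-2))*4) = (-11 + 2)*(-4 + (-5 - 4)*4) = -9*(-4 - 9*4) = -9*(-4 - 36) = -9*(-40) = 360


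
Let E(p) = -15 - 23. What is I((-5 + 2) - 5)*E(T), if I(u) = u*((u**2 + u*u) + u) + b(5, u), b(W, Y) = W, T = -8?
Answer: 36290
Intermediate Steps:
E(p) = -38
I(u) = 5 + u*(u + 2*u**2) (I(u) = u*((u**2 + u*u) + u) + 5 = u*((u**2 + u**2) + u) + 5 = u*(2*u**2 + u) + 5 = u*(u + 2*u**2) + 5 = 5 + u*(u + 2*u**2))
I((-5 + 2) - 5)*E(T) = (5 + ((-5 + 2) - 5)**2 + 2*((-5 + 2) - 5)**3)*(-38) = (5 + (-3 - 5)**2 + 2*(-3 - 5)**3)*(-38) = (5 + (-8)**2 + 2*(-8)**3)*(-38) = (5 + 64 + 2*(-512))*(-38) = (5 + 64 - 1024)*(-38) = -955*(-38) = 36290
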